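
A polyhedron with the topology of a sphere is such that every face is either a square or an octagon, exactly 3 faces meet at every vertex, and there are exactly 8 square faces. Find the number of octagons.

Let x be the number of octagons; then F = 8 + x.
Edge–face incidences: 2E = 4·8 + 8·x = 32 + 8x.
Every vertex has degree 3, so 3V = 2E.
Euler: V − E + F = 2 ⇒ (2E)/3 − E + (8 + x) = 2.
Multiply by 6: 2·(2E) − 3·(2E) + 6·(8 + x) = 12, i.e. 48 + 6x − (32 + 8x) = 12.
Collecting terms: −2x + 16 = 12, so −2x = −4, so x = 2.
Then 2E = 32 + 8·2 = 48, so E = 24, V = 2E/3 = 16, F = 8 + 2 = 10.

2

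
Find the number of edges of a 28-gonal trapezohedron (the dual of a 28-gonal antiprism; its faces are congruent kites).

The n-trapezohedron (dual of the n-antiprism) has V = 2·28 + 2 = 58, E = 4·28 = 112, F = 2·28 = 56.

112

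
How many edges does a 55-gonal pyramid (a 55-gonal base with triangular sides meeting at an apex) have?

A pyramid on an n-gon base has one n-gon and n triangles: V = 55 + 1 = 56, E = 2·55 = 110, F = 55 + 1 = 56.

110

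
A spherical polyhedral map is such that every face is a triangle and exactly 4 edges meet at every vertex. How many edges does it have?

Each face has 3 edges and each edge borders two faces, so 2E = 3F.
Each vertex has degree 4, so 4V = 2E and hence V = 3F/4.
Euler: V − E + F = 2 ⇒ (3F/4) − (3F/2) + F = 2.
Multiply by 8: (6 − 12 + 8)F = 16, i.e. 2F = 16.
So F = 8, E = 3·8/2 = 12, V = 3·8/4 = 6.

12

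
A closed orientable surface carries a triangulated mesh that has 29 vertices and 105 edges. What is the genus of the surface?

4

Every face is a triangle and each edge borders two faces, so 3F = 2·105, giving F = 70.
χ = V − E + F = 29 − 105 + 70 = -6.
For a closed orientable surface χ = 2 − 2g, so g = (2 − (-6))/2 = 4.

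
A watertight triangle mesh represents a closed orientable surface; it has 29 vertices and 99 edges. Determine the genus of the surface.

Every face is a triangle and each edge borders two faces, so 3F = 2·99, giving F = 66.
χ = V − E + F = 29 − 99 + 66 = -4.
For a closed orientable surface χ = 2 − 2g, so g = (2 − (-4))/2 = 3.

3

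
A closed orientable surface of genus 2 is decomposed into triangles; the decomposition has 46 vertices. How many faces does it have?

χ = 2 − 2·2 = -2, and every face is a triangle so 3F = 2E.
V − E + F = -2 with E = 3F/2 gives 46 − (3/2 − 1)·F = -2, so F = 96 and E = 144.

96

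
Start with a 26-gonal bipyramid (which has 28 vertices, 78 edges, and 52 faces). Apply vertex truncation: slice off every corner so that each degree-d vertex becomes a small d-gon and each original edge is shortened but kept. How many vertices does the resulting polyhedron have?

156

Truncation replaces each original edge-end by a new vertex, so V′ = 2E = 156.
Each original edge survives, and each old vertex of degree d contributes d new edges; summing degrees gives Σd = 2E, so E′ = E + 2E = 3E = 234.
Each original face survives and each original vertex becomes one new face: F′ = F + V = 80.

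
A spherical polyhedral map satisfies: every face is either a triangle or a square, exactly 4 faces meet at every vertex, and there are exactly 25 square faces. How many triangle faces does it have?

8

Let x be the number of triangles; then F = 25 + x.
Edge–face incidences: 2E = 4·25 + 3·x = 100 + 3x.
Every vertex has degree 4, so 4V = 2E.
Euler: V − E + F = 2 ⇒ (2E)/4 − E + (25 + x) = 2.
Multiply by 8: 2·(2E) − 4·(2E) + 8·(25 + x) = 16, i.e. 200 + 8x − 2·(100 + 3x) = 16.
Collecting terms: 2x = 16, so x = 8.
Then 2E = 100 + 3·8 = 124, so E = 62, V = 2E/4 = 31, F = 25 + 8 = 33.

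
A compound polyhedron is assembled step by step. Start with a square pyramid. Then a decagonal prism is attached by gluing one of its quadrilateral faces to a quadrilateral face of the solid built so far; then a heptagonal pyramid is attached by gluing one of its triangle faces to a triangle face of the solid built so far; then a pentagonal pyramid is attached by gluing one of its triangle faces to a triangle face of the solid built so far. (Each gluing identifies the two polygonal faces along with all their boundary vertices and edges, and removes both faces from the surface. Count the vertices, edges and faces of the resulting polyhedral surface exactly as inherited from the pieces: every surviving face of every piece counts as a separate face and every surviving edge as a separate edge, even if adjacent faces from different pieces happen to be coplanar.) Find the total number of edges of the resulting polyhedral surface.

52

A square pyramid: V=5, E=8, F=5.
Attach a decagonal prism (V=20, E=30, F=12) along a 4-gon: merge 4 vertices and 4 edges, delete both glued faces → V=21, E=34, F=15.
Attach a heptagonal pyramid (V=8, E=14, F=8) along a 3-gon: merge 3 vertices and 3 edges, delete both glued faces → V=26, E=45, F=21.
Attach a pentagonal pyramid (V=6, E=10, F=6) along a 3-gon: merge 3 vertices and 3 edges, delete both glued faces → V=29, E=52, F=25.
Check: V − E + F = 29 − 52 + 25 = 2.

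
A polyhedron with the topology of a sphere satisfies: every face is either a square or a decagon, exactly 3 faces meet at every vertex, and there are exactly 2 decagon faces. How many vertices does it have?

20

Let x be the number of squares; then F = 2 + x.
Edge–face incidences: 2E = 10·2 + 4·x = 20 + 4x.
Every vertex has degree 3, so 3V = 2E.
Euler: V − E + F = 2 ⇒ (2E)/3 − E + (2 + x) = 2.
Multiply by 6: 2·(2E) − 3·(2E) + 6·(2 + x) = 12, i.e. 12 + 6x − (20 + 4x) = 12.
Collecting terms: 2x − 8 = 12, so 2x = 20, so x = 10.
Then 2E = 20 + 4·10 = 60, so E = 30, V = 2E/3 = 20, F = 2 + 10 = 12.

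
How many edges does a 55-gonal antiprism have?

220

An antiprism on an n-gon has two n-gon caps and 2n triangles: V = 2·55 = 110, E = 4·55 = 220, F = 2·55 + 2 = 112.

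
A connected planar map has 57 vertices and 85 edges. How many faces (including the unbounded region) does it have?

30

Euler's formula for a connected plane graph: V − E + F = 2, so F = 2 − 57 + 85 = 30.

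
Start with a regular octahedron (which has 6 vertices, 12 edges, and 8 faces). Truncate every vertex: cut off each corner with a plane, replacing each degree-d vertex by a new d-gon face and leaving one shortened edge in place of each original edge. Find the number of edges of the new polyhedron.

Truncation replaces each original edge-end by a new vertex, so V′ = 2E = 24.
Each original edge survives, and each old vertex of degree d contributes d new edges; summing degrees gives Σd = 2E, so E′ = E + 2E = 3E = 36.
Each original face survives and each original vertex becomes one new face: F′ = F + V = 14.

36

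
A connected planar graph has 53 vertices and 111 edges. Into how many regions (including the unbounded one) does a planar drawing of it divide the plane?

Euler's formula for a connected plane graph: V − E + F = 2, so F = 2 − 53 + 111 = 60.

60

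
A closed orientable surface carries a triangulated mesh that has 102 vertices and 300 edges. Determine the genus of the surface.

0

Every face is a triangle and each edge borders two faces, so 3F = 2·300, giving F = 200.
χ = V − E + F = 102 − 300 + 200 = 2.
For a closed orientable surface χ = 2 − 2g, so g = (2 − (2))/2 = 0.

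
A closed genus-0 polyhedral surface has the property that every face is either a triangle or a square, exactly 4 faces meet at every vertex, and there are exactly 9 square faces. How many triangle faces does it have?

8

Let x be the number of triangles; then F = 9 + x.
Edge–face incidences: 2E = 4·9 + 3·x = 36 + 3x.
Every vertex has degree 4, so 4V = 2E.
Euler: V − E + F = 2 ⇒ (2E)/4 − E + (9 + x) = 2.
Multiply by 8: 2·(2E) − 4·(2E) + 8·(9 + x) = 16, i.e. 72 + 8x − 2·(36 + 3x) = 16.
Collecting terms: 2x = 16, so x = 8.
Then 2E = 36 + 3·8 = 60, so E = 30, V = 2E/4 = 15, F = 9 + 8 = 17.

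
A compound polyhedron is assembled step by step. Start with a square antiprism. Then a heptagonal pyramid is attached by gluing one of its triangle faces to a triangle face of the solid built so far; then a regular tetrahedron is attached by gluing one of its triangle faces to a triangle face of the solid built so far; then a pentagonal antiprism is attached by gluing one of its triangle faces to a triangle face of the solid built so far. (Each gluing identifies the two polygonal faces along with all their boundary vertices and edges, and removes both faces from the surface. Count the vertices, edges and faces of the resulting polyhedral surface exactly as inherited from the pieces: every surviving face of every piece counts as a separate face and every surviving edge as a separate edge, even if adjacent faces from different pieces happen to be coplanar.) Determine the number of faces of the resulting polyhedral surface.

28

A square antiprism: V=8, E=16, F=10.
Attach a heptagonal pyramid (V=8, E=14, F=8) along a 3-gon: merge 3 vertices and 3 edges, delete both glued faces → V=13, E=27, F=16.
Attach a regular tetrahedron (V=4, E=6, F=4) along a 3-gon: merge 3 vertices and 3 edges, delete both glued faces → V=14, E=30, F=18.
Attach a pentagonal antiprism (V=10, E=20, F=12) along a 3-gon: merge 3 vertices and 3 edges, delete both glued faces → V=21, E=47, F=28.
Check: V − E + F = 21 − 47 + 28 = 2.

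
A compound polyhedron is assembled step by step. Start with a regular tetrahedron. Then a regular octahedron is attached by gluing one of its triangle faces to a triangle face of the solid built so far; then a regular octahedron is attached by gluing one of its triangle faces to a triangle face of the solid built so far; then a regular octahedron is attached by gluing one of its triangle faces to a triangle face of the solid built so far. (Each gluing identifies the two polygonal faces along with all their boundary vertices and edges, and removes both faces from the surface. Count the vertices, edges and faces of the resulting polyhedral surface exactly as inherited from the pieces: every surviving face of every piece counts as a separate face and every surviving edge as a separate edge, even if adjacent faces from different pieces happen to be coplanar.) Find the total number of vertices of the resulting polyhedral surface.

13

A regular tetrahedron: V=4, E=6, F=4.
Attach a regular octahedron (V=6, E=12, F=8) along a 3-gon: merge 3 vertices and 3 edges, delete both glued faces → V=7, E=15, F=10.
Attach a regular octahedron (V=6, E=12, F=8) along a 3-gon: merge 3 vertices and 3 edges, delete both glued faces → V=10, E=24, F=16.
Attach a regular octahedron (V=6, E=12, F=8) along a 3-gon: merge 3 vertices and 3 edges, delete both glued faces → V=13, E=33, F=22.
Check: V − E + F = 13 − 33 + 22 = 2.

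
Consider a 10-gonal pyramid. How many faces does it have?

A pyramid on an n-gon base has one n-gon and n triangles: V = 10 + 1 = 11, E = 2·10 = 20, F = 10 + 1 = 11.
Check: V − E + F = 11 − 20 + 11 = 2.

11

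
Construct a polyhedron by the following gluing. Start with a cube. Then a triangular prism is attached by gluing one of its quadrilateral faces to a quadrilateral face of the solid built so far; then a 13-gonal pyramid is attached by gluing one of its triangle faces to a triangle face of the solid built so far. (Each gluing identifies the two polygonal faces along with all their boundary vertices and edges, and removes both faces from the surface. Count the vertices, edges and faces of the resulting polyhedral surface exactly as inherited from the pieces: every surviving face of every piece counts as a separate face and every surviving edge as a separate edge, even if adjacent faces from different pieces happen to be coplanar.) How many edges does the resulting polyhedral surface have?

40

A cube: V=8, E=12, F=6.
Attach a triangular prism (V=6, E=9, F=5) along a 4-gon: merge 4 vertices and 4 edges, delete both glued faces → V=10, E=17, F=9.
Attach a 13-gonal pyramid (V=14, E=26, F=14) along a 3-gon: merge 3 vertices and 3 edges, delete both glued faces → V=21, E=40, F=21.
Check: V − E + F = 21 − 40 + 21 = 2.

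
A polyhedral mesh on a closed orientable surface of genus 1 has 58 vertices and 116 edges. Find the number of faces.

For a closed orientable surface of genus 1, χ = 2 − 2·1 = 0.
F = 0 − V + E = 0 − 58 + 116 = 58.

58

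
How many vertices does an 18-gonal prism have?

A prism on an n-gon has two n-gon bases and n rectangular sides: V = 2·18 = 36, E = 3·18 = 54, F = 18 + 2 = 20.

36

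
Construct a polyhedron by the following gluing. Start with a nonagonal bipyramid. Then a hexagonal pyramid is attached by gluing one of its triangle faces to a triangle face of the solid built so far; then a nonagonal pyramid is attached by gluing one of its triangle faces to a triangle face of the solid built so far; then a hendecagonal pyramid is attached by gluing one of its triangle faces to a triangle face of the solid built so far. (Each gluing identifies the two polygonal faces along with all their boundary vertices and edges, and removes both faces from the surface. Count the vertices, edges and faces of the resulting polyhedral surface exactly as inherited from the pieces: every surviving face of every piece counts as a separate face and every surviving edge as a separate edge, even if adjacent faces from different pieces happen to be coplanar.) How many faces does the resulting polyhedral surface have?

A nonagonal bipyramid: V=11, E=27, F=18.
Attach a hexagonal pyramid (V=7, E=12, F=7) along a 3-gon: merge 3 vertices and 3 edges, delete both glued faces → V=15, E=36, F=23.
Attach a nonagonal pyramid (V=10, E=18, F=10) along a 3-gon: merge 3 vertices and 3 edges, delete both glued faces → V=22, E=51, F=31.
Attach a hendecagonal pyramid (V=12, E=22, F=12) along a 3-gon: merge 3 vertices and 3 edges, delete both glued faces → V=31, E=70, F=41.
Check: V − E + F = 31 − 70 + 41 = 2.

41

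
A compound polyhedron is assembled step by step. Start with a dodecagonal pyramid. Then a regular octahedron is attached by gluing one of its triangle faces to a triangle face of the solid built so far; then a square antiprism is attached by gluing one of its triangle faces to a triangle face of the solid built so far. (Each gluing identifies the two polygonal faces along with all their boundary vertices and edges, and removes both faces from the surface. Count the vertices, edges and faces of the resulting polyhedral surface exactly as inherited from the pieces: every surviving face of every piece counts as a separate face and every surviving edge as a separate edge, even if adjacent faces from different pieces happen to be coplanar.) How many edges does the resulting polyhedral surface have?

A dodecagonal pyramid: V=13, E=24, F=13.
Attach a regular octahedron (V=6, E=12, F=8) along a 3-gon: merge 3 vertices and 3 edges, delete both glued faces → V=16, E=33, F=19.
Attach a square antiprism (V=8, E=16, F=10) along a 3-gon: merge 3 vertices and 3 edges, delete both glued faces → V=21, E=46, F=27.
Check: V − E + F = 21 − 46 + 27 = 2.

46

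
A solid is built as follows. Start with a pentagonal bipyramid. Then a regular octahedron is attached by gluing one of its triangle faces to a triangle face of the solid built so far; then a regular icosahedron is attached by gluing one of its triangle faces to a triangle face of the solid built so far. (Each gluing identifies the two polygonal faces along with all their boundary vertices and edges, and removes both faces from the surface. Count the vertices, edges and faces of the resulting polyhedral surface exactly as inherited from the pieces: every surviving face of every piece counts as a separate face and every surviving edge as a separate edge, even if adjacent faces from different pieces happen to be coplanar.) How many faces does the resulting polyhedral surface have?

34

A pentagonal bipyramid: V=7, E=15, F=10.
Attach a regular octahedron (V=6, E=12, F=8) along a 3-gon: merge 3 vertices and 3 edges, delete both glued faces → V=10, E=24, F=16.
Attach a regular icosahedron (V=12, E=30, F=20) along a 3-gon: merge 3 vertices and 3 edges, delete both glued faces → V=19, E=51, F=34.
Check: V − E + F = 19 − 51 + 34 = 2.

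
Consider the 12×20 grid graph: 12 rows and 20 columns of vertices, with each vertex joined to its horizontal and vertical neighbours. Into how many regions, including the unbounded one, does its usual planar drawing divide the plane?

210

The grid has V = 12·20 = 240 vertices and E = 12·19 + 20·11 = 448 edges.
F = 2 − V + E = 2 − 240 + 448 = 210.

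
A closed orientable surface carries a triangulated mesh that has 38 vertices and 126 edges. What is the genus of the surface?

Every face is a triangle and each edge borders two faces, so 3F = 2·126, giving F = 84.
χ = V − E + F = 38 − 126 + 84 = -4.
For a closed orientable surface χ = 2 − 2g, so g = (2 − (-4))/2 = 3.

3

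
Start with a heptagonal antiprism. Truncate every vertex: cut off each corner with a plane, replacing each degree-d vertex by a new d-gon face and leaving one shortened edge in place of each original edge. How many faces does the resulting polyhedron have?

30

The base solid has V = 14, E = 28, F = 16.
Truncation replaces each original edge-end by a new vertex, so V′ = 2E = 56.
Each original edge survives, and each old vertex of degree d contributes d new edges; summing degrees gives Σd = 2E, so E′ = E + 2E = 3E = 84.
Each original face survives and each original vertex becomes one new face: F′ = F + V = 30.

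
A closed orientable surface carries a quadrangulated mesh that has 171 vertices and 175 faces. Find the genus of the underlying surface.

3

Every face is a square, so 2E = 4·175 = 700, giving E = 350.
χ = V − E + F = 171 − 350 + 175 = -4.
For a closed orientable surface χ = 2 − 2g, so g = (2 − (-4))/2 = 3.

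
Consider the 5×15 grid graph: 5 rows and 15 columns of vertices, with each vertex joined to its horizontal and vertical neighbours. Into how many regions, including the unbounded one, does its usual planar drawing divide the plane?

57

The grid has V = 5·15 = 75 vertices and E = 5·14 + 15·4 = 130 edges.
F = 2 − V + E = 2 − 75 + 130 = 57.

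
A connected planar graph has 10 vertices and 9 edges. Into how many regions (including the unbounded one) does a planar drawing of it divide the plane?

1

Euler's formula for a connected plane graph: V − E + F = 2, so F = 2 − 10 + 9 = 1.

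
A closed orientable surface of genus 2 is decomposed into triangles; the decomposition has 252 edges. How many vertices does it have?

82

χ = 2 − 2·2 = -2, and every face is a triangle so 3F = 2E.
F = 2E/3 = 168. Then V = -2 + E − F = -2 + 252 − 168 = 82.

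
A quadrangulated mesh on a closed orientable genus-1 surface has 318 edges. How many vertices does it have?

χ = 2 − 2·1 = 0, and every face is a square so 4F = 2E.
F = 2E/4 = 159. Then V = 0 + E − F = 0 + 318 − 159 = 159.

159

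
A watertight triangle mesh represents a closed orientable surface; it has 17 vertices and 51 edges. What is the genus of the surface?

Every face is a triangle and each edge borders two faces, so 3F = 2·51, giving F = 34.
χ = V − E + F = 17 − 51 + 34 = 0.
For a closed orientable surface χ = 2 − 2g, so g = (2 − (0))/2 = 1.

1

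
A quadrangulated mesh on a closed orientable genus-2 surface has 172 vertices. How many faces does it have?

χ = 2 − 2·2 = -2, and every face is a square so 4F = 2E.
V − E + F = -2 with E = 4F/2 gives 172 − (4/2 − 1)·F = -2, so F = 174 and E = 348.

174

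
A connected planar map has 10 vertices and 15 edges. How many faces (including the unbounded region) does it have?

Euler's formula for a connected plane graph: V − E + F = 2, so F = 2 − 10 + 15 = 7.

7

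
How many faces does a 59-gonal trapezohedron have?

The n-trapezohedron (dual of the n-antiprism) has V = 2·59 + 2 = 120, E = 4·59 = 236, F = 2·59 = 118.

118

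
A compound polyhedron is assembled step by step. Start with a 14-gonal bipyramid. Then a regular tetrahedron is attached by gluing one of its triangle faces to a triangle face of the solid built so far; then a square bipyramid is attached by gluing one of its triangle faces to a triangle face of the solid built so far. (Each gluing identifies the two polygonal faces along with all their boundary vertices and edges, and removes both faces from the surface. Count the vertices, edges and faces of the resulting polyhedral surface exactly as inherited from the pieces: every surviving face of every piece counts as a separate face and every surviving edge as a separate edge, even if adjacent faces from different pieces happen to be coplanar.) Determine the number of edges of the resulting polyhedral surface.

54

A 14-gonal bipyramid: V=16, E=42, F=28.
Attach a regular tetrahedron (V=4, E=6, F=4) along a 3-gon: merge 3 vertices and 3 edges, delete both glued faces → V=17, E=45, F=30.
Attach a square bipyramid (V=6, E=12, F=8) along a 3-gon: merge 3 vertices and 3 edges, delete both glued faces → V=20, E=54, F=36.
Check: V − E + F = 20 − 54 + 36 = 2.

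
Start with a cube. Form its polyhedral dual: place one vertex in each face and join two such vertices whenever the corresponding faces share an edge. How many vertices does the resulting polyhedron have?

6

The base solid has V = 8, E = 12, F = 6.
The dual swaps V and F and preserves E: V′ = F = 6, E′ = E = 12, F′ = V = 8.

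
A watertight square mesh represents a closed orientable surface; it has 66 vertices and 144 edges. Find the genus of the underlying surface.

Every face is a square and each edge borders two faces, so 4F = 2·144, giving F = 72.
χ = V − E + F = 66 − 144 + 72 = -6.
For a closed orientable surface χ = 2 − 2g, so g = (2 − (-6))/2 = 4.

4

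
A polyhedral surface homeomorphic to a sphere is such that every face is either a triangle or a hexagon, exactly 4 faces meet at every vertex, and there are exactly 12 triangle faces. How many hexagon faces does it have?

Let x be the number of hexagons; then F = 12 + x.
Edge–face incidences: 2E = 3·12 + 6·x = 36 + 6x.
Every vertex has degree 4, so 4V = 2E.
Euler: V − E + F = 2 ⇒ (2E)/4 − E + (12 + x) = 2.
Multiply by 8: 2·(2E) − 4·(2E) + 8·(12 + x) = 16, i.e. 96 + 8x − 2·(36 + 6x) = 16.
Collecting terms: −4x + 24 = 16, so −4x = −8, so x = 2.
Then 2E = 36 + 6·2 = 48, so E = 24, V = 2E/4 = 12, F = 12 + 2 = 14.

2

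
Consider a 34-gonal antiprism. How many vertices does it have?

An antiprism on an n-gon has two n-gon caps and 2n triangles: V = 2·34 = 68, E = 4·34 = 136, F = 2·34 + 2 = 70.

68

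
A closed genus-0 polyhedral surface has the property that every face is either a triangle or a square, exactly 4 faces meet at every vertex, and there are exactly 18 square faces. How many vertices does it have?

24

Let x be the number of triangles; then F = 18 + x.
Edge–face incidences: 2E = 4·18 + 3·x = 72 + 3x.
Every vertex has degree 4, so 4V = 2E.
Euler: V − E + F = 2 ⇒ (2E)/4 − E + (18 + x) = 2.
Multiply by 8: 2·(2E) − 4·(2E) + 8·(18 + x) = 16, i.e. 144 + 8x − 2·(72 + 3x) = 16.
Collecting terms: 2x = 16, so x = 8.
Then 2E = 72 + 3·8 = 96, so E = 48, V = 2E/4 = 24, F = 18 + 8 = 26.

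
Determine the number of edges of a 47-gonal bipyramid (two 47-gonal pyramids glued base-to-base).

141

A bipyramid over an n-gon has 2n triangular faces and n + 2 vertices: V = 47 + 2 = 49, E = 3·47 = 141, F = 2·47 = 94.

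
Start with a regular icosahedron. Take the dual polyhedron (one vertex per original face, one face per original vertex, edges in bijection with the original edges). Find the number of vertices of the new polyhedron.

20

The base solid has V = 12, E = 30, F = 20.
The dual swaps V and F and preserves E: V′ = F = 20, E′ = E = 30, F′ = V = 12.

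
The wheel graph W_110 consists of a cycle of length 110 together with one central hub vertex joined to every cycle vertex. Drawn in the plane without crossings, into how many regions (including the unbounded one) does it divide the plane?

W_110 has V = 110 + 1 = 111 vertices and E = 2·110 = 220 edges.
By Euler's formula F = 2 − V + E = 2 − 111 + 220 = 111.

111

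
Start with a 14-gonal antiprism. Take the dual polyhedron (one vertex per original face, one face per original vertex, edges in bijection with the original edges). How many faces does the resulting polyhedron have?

The base solid has V = 28, E = 56, F = 30.
The dual swaps V and F and preserves E: V′ = F = 30, E′ = E = 56, F′ = V = 28.

28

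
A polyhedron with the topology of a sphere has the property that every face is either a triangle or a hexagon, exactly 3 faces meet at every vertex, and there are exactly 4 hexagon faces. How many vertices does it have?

Let x be the number of triangles; then F = 4 + x.
Edge–face incidences: 2E = 6·4 + 3·x = 24 + 3x.
Every vertex has degree 3, so 3V = 2E.
Euler: V − E + F = 2 ⇒ (2E)/3 − E + (4 + x) = 2.
Multiply by 6: 2·(2E) − 3·(2E) + 6·(4 + x) = 12, i.e. 24 + 6x − (24 + 3x) = 12.
Collecting terms: 3x = 12, so x = 4.
Then 2E = 24 + 3·4 = 36, so E = 18, V = 2E/3 = 12, F = 4 + 4 = 8.

12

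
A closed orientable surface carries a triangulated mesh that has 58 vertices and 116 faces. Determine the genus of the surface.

1

Every face is a triangle, so 2E = 3·116 = 348, giving E = 174.
χ = V − E + F = 58 − 174 + 116 = 0.
For a closed orientable surface χ = 2 − 2g, so g = (2 − (0))/2 = 1.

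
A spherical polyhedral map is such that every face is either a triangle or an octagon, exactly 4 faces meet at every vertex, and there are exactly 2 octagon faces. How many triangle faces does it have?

16

Let x be the number of triangles; then F = 2 + x.
Edge–face incidences: 2E = 8·2 + 3·x = 16 + 3x.
Every vertex has degree 4, so 4V = 2E.
Euler: V − E + F = 2 ⇒ (2E)/4 − E + (2 + x) = 2.
Multiply by 8: 2·(2E) − 4·(2E) + 8·(2 + x) = 16, i.e. 16 + 8x − 2·(16 + 3x) = 16.
Collecting terms: 2x − 16 = 16, so 2x = 32, so x = 16.
Then 2E = 16 + 3·16 = 64, so E = 32, V = 2E/4 = 16, F = 2 + 16 = 18.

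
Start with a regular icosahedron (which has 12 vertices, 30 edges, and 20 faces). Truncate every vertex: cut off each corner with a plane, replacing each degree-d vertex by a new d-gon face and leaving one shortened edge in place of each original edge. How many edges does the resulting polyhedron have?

90

Truncation replaces each original edge-end by a new vertex, so V′ = 2E = 60.
Each original edge survives, and each old vertex of degree d contributes d new edges; summing degrees gives Σd = 2E, so E′ = E + 2E = 3E = 90.
Each original face survives and each original vertex becomes one new face: F′ = F + V = 32.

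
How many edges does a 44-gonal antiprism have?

176

An antiprism on an n-gon has two n-gon caps and 2n triangles: V = 2·44 = 88, E = 4·44 = 176, F = 2·44 + 2 = 90.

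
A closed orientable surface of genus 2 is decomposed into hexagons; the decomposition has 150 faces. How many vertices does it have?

298

χ = 2 − 2·2 = -2, and every face is a hexagon so 6F = 2E.
E = 6·150/2 = 450. Then V = -2 + E − F = -2 + 450 − 150 = 298.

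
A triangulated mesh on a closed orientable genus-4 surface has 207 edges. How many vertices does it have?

63

χ = 2 − 2·4 = -6, and every face is a triangle so 3F = 2E.
F = 2E/3 = 138. Then V = -6 + E − F = -6 + 207 − 138 = 63.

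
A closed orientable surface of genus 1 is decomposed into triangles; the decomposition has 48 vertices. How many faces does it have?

χ = 2 − 2·1 = 0, and every face is a triangle so 3F = 2E.
V − E + F = 0 with E = 3F/2 gives 48 − (3/2 − 1)·F = 0, so F = 96 and E = 144.

96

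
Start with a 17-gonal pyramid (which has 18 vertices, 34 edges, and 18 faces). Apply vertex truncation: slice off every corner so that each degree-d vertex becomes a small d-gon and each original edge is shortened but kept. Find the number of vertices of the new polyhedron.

Truncation replaces each original edge-end by a new vertex, so V′ = 2E = 68.
Each original edge survives, and each old vertex of degree d contributes d new edges; summing degrees gives Σd = 2E, so E′ = E + 2E = 3E = 102.
Each original face survives and each original vertex becomes one new face: F′ = F + V = 36.

68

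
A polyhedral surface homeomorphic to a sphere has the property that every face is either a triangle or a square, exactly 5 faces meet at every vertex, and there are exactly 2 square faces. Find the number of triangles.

24

Let x be the number of triangles; then F = 2 + x.
Edge–face incidences: 2E = 4·2 + 3·x = 8 + 3x.
Every vertex has degree 5, so 5V = 2E.
Euler: V − E + F = 2 ⇒ (2E)/5 − E + (2 + x) = 2.
Multiply by 10: 2·(2E) − 5·(2E) + 10·(2 + x) = 20, i.e. 20 + 10x − 3·(8 + 3x) = 20.
Collecting terms: x − 4 = 20, so x = 24.
Then 2E = 8 + 3·24 = 80, so E = 40, V = 2E/5 = 16, F = 2 + 24 = 26.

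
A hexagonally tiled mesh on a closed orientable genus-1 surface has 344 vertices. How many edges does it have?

χ = 2 − 2·1 = 0, and every face is a hexagon so 6F = 2E.
V − E + F = 0 with E = 6F/2 gives 344 − (6/2 − 1)·F = 0, so F = 172 and E = 516.

516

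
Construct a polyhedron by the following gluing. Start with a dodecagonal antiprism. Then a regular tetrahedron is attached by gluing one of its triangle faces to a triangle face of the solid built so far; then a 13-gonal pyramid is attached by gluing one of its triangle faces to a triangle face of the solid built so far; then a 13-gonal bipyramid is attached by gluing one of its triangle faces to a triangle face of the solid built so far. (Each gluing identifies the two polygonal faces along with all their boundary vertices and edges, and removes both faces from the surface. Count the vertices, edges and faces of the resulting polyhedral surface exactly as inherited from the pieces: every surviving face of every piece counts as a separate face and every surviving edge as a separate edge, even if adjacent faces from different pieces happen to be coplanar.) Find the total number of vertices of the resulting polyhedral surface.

48

A dodecagonal antiprism: V=24, E=48, F=26.
Attach a regular tetrahedron (V=4, E=6, F=4) along a 3-gon: merge 3 vertices and 3 edges, delete both glued faces → V=25, E=51, F=28.
Attach a 13-gonal pyramid (V=14, E=26, F=14) along a 3-gon: merge 3 vertices and 3 edges, delete both glued faces → V=36, E=74, F=40.
Attach a 13-gonal bipyramid (V=15, E=39, F=26) along a 3-gon: merge 3 vertices and 3 edges, delete both glued faces → V=48, E=110, F=64.
Check: V − E + F = 48 − 110 + 64 = 2.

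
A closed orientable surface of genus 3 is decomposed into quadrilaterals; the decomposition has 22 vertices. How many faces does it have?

χ = 2 − 2·3 = -4, and every face is a square so 4F = 2E.
V − E + F = -4 with E = 4F/2 gives 22 − (4/2 − 1)·F = -4, so F = 26 and E = 52.

26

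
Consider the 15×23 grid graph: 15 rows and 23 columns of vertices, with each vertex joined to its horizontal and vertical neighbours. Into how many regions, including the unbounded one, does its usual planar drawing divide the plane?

309

The grid has V = 15·23 = 345 vertices and E = 15·22 + 23·14 = 652 edges.
F = 2 − V + E = 2 − 345 + 652 = 309.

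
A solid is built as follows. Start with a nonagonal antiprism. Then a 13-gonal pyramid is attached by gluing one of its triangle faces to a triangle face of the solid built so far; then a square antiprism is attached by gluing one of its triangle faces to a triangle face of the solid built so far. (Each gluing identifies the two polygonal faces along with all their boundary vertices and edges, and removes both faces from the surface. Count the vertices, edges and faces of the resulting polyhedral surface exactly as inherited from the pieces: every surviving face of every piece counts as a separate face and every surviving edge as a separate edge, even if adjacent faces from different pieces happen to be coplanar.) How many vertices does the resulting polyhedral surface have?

34

A nonagonal antiprism: V=18, E=36, F=20.
Attach a 13-gonal pyramid (V=14, E=26, F=14) along a 3-gon: merge 3 vertices and 3 edges, delete both glued faces → V=29, E=59, F=32.
Attach a square antiprism (V=8, E=16, F=10) along a 3-gon: merge 3 vertices and 3 edges, delete both glued faces → V=34, E=72, F=40.
Check: V − E + F = 34 − 72 + 40 = 2.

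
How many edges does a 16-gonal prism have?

A prism on an n-gon has two n-gon bases and n rectangular sides: V = 2·16 = 32, E = 3·16 = 48, F = 16 + 2 = 18.

48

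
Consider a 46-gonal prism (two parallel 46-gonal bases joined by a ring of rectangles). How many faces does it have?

48

A prism on an n-gon has two n-gon bases and n rectangular sides: V = 2·46 = 92, E = 3·46 = 138, F = 46 + 2 = 48.
Check: V − E + F = 92 − 138 + 48 = 2.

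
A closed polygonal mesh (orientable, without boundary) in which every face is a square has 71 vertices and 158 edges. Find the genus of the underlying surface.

5

Every face is a square and each edge borders two faces, so 4F = 2·158, giving F = 79.
χ = V − E + F = 71 − 158 + 79 = -8.
For a closed orientable surface χ = 2 − 2g, so g = (2 − (-8))/2 = 5.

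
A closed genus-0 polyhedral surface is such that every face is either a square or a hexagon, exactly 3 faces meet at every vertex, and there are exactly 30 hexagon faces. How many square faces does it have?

Let x be the number of squares; then F = 30 + x.
Edge–face incidences: 2E = 6·30 + 4·x = 180 + 4x.
Every vertex has degree 3, so 3V = 2E.
Euler: V − E + F = 2 ⇒ (2E)/3 − E + (30 + x) = 2.
Multiply by 6: 2·(2E) − 3·(2E) + 6·(30 + x) = 12, i.e. 180 + 6x − (180 + 4x) = 12.
Collecting terms: 2x = 12, so x = 6.
Then 2E = 180 + 4·6 = 204, so E = 102, V = 2E/3 = 68, F = 30 + 6 = 36.

6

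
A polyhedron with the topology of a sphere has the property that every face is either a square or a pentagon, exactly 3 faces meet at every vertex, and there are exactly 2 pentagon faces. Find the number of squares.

5

Let x be the number of squares; then F = 2 + x.
Edge–face incidences: 2E = 5·2 + 4·x = 10 + 4x.
Every vertex has degree 3, so 3V = 2E.
Euler: V − E + F = 2 ⇒ (2E)/3 − E + (2 + x) = 2.
Multiply by 6: 2·(2E) − 3·(2E) + 6·(2 + x) = 12, i.e. 12 + 6x − (10 + 4x) = 12.
Collecting terms: 2x + 2 = 12, so 2x = 10, so x = 5.
Then 2E = 10 + 4·5 = 30, so E = 15, V = 2E/3 = 10, F = 2 + 5 = 7.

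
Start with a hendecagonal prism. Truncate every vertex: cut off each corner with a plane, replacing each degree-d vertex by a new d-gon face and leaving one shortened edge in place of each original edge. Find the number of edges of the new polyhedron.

The base solid has V = 22, E = 33, F = 13.
Truncation replaces each original edge-end by a new vertex, so V′ = 2E = 66.
Each original edge survives, and each old vertex of degree d contributes d new edges; summing degrees gives Σd = 2E, so E′ = E + 2E = 3E = 99.
Each original face survives and each original vertex becomes one new face: F′ = F + V = 35.

99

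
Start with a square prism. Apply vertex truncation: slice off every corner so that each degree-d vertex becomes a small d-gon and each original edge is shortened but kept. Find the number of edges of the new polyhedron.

The base solid has V = 8, E = 12, F = 6.
Truncation replaces each original edge-end by a new vertex, so V′ = 2E = 24.
Each original edge survives, and each old vertex of degree d contributes d new edges; summing degrees gives Σd = 2E, so E′ = E + 2E = 3E = 36.
Each original face survives and each original vertex becomes one new face: F′ = F + V = 14.

36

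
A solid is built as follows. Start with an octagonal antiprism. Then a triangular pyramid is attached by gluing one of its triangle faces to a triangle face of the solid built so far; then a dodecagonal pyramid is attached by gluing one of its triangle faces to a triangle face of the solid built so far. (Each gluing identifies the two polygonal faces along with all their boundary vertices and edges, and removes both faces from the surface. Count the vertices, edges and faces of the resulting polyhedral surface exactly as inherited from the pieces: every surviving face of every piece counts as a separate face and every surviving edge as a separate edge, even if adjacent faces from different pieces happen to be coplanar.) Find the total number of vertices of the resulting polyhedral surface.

An octagonal antiprism: V=16, E=32, F=18.
Attach a triangular pyramid (V=4, E=6, F=4) along a 3-gon: merge 3 vertices and 3 edges, delete both glued faces → V=17, E=35, F=20.
Attach a dodecagonal pyramid (V=13, E=24, F=13) along a 3-gon: merge 3 vertices and 3 edges, delete both glued faces → V=27, E=56, F=31.
Check: V − E + F = 27 − 56 + 31 = 2.

27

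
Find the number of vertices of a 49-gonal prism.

A prism on an n-gon has two n-gon bases and n rectangular sides: V = 2·49 = 98, E = 3·49 = 147, F = 49 + 2 = 51.

98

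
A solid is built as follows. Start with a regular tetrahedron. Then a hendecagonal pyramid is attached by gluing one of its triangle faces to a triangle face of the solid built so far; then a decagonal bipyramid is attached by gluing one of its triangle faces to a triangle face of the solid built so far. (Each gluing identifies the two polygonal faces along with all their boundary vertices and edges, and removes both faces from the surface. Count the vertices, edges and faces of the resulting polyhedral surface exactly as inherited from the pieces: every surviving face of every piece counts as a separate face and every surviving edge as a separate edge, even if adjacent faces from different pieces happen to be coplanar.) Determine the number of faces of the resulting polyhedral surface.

32

A regular tetrahedron: V=4, E=6, F=4.
Attach a hendecagonal pyramid (V=12, E=22, F=12) along a 3-gon: merge 3 vertices and 3 edges, delete both glued faces → V=13, E=25, F=14.
Attach a decagonal bipyramid (V=12, E=30, F=20) along a 3-gon: merge 3 vertices and 3 edges, delete both glued faces → V=22, E=52, F=32.
Check: V − E + F = 22 − 52 + 32 = 2.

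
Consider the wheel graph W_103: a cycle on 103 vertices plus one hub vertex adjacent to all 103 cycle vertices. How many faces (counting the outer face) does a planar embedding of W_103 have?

W_103 has V = 103 + 1 = 104 vertices and E = 2·103 = 206 edges.
By Euler's formula F = 2 − V + E = 2 − 104 + 206 = 104.

104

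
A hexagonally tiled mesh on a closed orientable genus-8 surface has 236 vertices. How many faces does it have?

125

χ = 2 − 2·8 = -14, and every face is a hexagon so 6F = 2E.
V − E + F = -14 with E = 6F/2 gives 236 − (6/2 − 1)·F = -14, so F = 125 and E = 375.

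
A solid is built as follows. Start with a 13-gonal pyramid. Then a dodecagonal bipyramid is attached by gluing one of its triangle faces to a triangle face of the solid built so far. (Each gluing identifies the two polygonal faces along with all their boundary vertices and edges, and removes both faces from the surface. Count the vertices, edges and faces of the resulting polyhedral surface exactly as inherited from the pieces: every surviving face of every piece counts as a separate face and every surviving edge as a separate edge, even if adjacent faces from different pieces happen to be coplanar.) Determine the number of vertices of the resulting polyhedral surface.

A 13-gonal pyramid: V=14, E=26, F=14.
Attach a dodecagonal bipyramid (V=14, E=36, F=24) along a 3-gon: merge 3 vertices and 3 edges, delete both glued faces → V=25, E=59, F=36.
Check: V − E + F = 25 − 59 + 36 = 2.

25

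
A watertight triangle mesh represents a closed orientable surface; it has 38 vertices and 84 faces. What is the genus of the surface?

Every face is a triangle, so 2E = 3·84 = 252, giving E = 126.
χ = V − E + F = 38 − 126 + 84 = -4.
For a closed orientable surface χ = 2 − 2g, so g = (2 − (-4))/2 = 3.

3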